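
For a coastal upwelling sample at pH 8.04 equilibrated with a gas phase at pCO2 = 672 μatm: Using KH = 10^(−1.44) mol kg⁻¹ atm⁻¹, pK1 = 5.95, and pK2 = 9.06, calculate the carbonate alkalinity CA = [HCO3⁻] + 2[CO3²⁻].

[CO2*] = KH · pCO2 = 10^(−1.44) × 672×10^-6 = 2.440×10^-5 mol/kg
α₀ = 1/(1 + K1/[H⁺] + K1K2/[H⁺]²) = 1/(1 + 10^+2.09 + 10^+1.07) = 0.007365
DIC = [CO2*]/α₀ = 2.440×10^-5 / 0.007365 = 3.313 mmol/kg
CA = (α₁ + 2α₂)·DIC = (0.9061 + 2×0.08653) × 3.313 = 3.58 mmol/kg

CA = 3.58 mmol/kg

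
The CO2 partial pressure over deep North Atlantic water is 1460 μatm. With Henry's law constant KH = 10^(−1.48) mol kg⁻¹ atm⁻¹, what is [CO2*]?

[CO2*] = 48.3 μmol/kg

KH = 10^(−1.48) = 3.311×10^-2 mol kg⁻¹ atm⁻¹
[CO2*] = KH · pCO2 = 3.311×10^-2 × 1460×10^-6 atm = 4.83×10^-5 mol/kg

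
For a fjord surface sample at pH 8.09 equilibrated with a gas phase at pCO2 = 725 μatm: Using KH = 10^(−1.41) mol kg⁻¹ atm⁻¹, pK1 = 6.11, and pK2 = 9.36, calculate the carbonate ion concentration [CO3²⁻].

[CO3²⁻] = 0.145 mmol/kg

[CO2*] = KH · pCO2 = 10^(−1.41) × 725×10^-6 = 2.821×10^-5 mol/kg
α₀ = 1/(1 + K1/[H⁺] + K1K2/[H⁺]²) = 1/(1 + 10^+1.98 + 10^+0.71) = 0.009840
DIC = [CO2*]/α₀ = 2.821×10^-5 / 0.009840 = 2.866 mmol/kg
[CO3²⁻] = α₂·DIC; α₂ = 0.05046, so [CO3²⁻] = 0.05046 × 2.866 = 0.145 mmol/kg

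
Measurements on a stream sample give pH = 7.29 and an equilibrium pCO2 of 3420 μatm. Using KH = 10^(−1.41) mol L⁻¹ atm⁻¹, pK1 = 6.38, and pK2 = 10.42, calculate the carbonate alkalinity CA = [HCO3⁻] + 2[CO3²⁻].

[CO2*] = KH · pCO2 = 10^(−1.41) × 3420×10^-6 = 1.331×10^-4 mol/L
α₀ = 1/(1 + K1/[H⁺] + K1K2/[H⁺]²) = 1/(1 + 10^+0.91 + 10^-2.22) = 0.1095
DIC = [CO2*]/α₀ = 1.331×10^-4 / 0.1095 = 1.215 mmol/L
CA = (α₁ + 2α₂)·DIC = (0.8899 + 2×0.0006597) × 1.215 = 1.08 mmol/L

CA = 1.08 mmol/L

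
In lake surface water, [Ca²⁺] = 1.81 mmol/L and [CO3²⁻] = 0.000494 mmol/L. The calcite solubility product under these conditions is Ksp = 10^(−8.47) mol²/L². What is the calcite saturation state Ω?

Ω = 0.264

Ksp = 10^(−8.47) = 3.388×10^-9
Ω = [Ca²⁺][CO3²⁻]/Ksp = (1.81×10^-3)(0.000494×10^-3) / 3.388×10^-9 = 0.264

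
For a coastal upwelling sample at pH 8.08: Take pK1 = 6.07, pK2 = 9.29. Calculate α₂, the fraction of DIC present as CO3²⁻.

α₂ = 0.0575

α₂ = 1 / (1 + [H⁺]/K2 + [H⁺]²/(K1K2)) = 1 / (1 + 10^+1.21 + 10^-0.80)
   = 1 / (1 + 16.218 + 0.15849) = 1/17.377 = 0.05755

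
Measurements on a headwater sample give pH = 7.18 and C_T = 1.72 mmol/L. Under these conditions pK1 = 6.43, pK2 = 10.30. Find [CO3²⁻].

[CO3²⁻] = 1.11 μmol/L

α₂ = 1 / (1 + [H⁺]/K2 + [H⁺]²/(K1K2)) = 1 / (1 + 10^+3.12 + 10^+2.37)
   = 1 / (1 + 1318.3 + 234.42) = 1/1553.7 = 0.0006436
[CO3²⁻] = α₂ × DIC = 0.0006436 × 1.72 = 0.00111 mmol/L = 1.11 μmol/L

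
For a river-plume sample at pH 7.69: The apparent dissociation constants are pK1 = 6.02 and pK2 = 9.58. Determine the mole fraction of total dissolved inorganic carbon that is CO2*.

α₀ = 1 / (1 + K1/[H⁺] + K1K2/[H⁺]²) = 1 / (1 + 10^+1.67 + 10^-0.22)
   = 1 / (1 + 46.774 + 0.60256) = 1/48.376 = 0.02067

α₀ = 0.0207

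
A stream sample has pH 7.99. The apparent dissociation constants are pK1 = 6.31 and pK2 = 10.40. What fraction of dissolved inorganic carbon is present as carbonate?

α₂ = 0.00380

α₂ = 1 / (1 + [H⁺]/K2 + [H⁺]²/(K1K2)) = 1 / (1 + 10^+2.41 + 10^+0.73)
   = 1 / (1 + 257.04 + 5.3703) = 1/263.41 = 0.003796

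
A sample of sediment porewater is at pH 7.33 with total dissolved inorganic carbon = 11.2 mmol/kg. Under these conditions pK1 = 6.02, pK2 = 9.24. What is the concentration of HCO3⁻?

[HCO3⁻] = 10.6 mmol/kg

α₁ = 1 / (1 + [H⁺]/K1 + K2/[H⁺]) = 1 / (1 + 10^-1.31 + 10^-1.91)
   = 1 / (1 + 0.048978 + 0.012303) = 1/1.0613 = 0.9423
[HCO3⁻] = α₁ × DIC = 0.9423 × 11.2 = 10.6 mmol/kg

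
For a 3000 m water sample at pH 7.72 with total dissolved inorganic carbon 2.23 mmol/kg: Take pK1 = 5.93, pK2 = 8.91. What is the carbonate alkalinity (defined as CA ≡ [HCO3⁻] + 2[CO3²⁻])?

CA = 2.33 mmol/kg

CA = [HCO3⁻] + 2[CO3²⁻] = (α₁ + 2α₂)·DIC
At pH 7.72: [H⁺]/K1 = 10^-1.79 = 0.016218, K2/[H⁺] = 10^-1.19 = 0.064565
α₁ = 1/(1 + 0.016218 + 0.064565) = 1/1.0808 = 0.9253; α₂ = α₁·K2/[H⁺] = 0.05974
α₁ + 2α₂ = 1.0447
CA = 1.0447 × 2.23 = 2.33 mmol/kg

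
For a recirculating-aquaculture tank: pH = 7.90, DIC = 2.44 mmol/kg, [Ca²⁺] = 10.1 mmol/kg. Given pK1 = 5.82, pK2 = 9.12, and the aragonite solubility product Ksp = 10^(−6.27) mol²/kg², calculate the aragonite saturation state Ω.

Ω = 2.59

α₂ = 1 / (1 + [H⁺]/K2 + [H⁺]²/(K1K2)) = 1 / (1 + 10^+1.22 + 10^-0.86)
   = 1 / (1 + 16.596 + 0.13804) = 1/17.734 = 0.05639
[CO3²⁻] = α₂ × DIC = 0.05639 × 2.44 = 0.1376 mmol/kg
Ksp = 10^(−6.27) = 5.370×10^-7
Ω = [Ca²⁺][CO3²⁻]/Ksp = (10.1×10^-3)(1.376×10^-4) / 5.370×10^-7 = 2.59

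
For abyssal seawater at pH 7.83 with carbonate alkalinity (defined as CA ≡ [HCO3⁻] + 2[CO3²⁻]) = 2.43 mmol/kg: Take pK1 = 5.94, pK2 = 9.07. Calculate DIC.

DIC = 2.33 mmol/kg

CA = [HCO3⁻] + 2[CO3²⁻] = (α₁ + 2α₂)·DIC
At pH 7.83: [H⁺]/K1 = 10^-1.89 = 0.012882, K2/[H⁺] = 10^-1.24 = 0.057544
α₁ = 1/(1 + 0.012882 + 0.057544) = 1/1.0704 = 0.9342; α₂ = α₁·K2/[H⁺] = 0.05376
α₁ + 2α₂ = 1.0417
DIC = CA / (α₁ + 2α₂) = 2.43 / 1.0417 = 2.33 mmol/kg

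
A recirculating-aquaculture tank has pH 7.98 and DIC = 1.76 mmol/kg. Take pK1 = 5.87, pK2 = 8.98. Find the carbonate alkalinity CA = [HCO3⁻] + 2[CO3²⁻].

CA = 1.91 mmol/kg

CA = [HCO3⁻] + 2[CO3²⁻] = (α₁ + 2α₂)·DIC
At pH 7.98: [H⁺]/K1 = 10^-2.11 = 0.0077625, K2/[H⁺] = 10^-1.00 = 0.10000
α₁ = 1/(1 + 0.0077625 + 0.10000) = 1/1.1078 = 0.9027; α₂ = α₁·K2/[H⁺] = 0.09027
α₁ + 2α₂ = 1.0833
CA = 1.0833 × 1.76 = 1.91 mmol/kg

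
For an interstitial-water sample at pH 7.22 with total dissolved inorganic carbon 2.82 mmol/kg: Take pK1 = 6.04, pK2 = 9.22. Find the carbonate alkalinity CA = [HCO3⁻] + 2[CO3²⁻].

CA = [HCO3⁻] + 2[CO3²⁻] = (α₁ + 2α₂)·DIC
At pH 7.22: [H⁺]/K1 = 10^-1.18 = 0.066069, K2/[H⁺] = 10^-2.00 = 0.010000
α₁ = 1/(1 + 0.066069 + 0.010000) = 1/1.0761 = 0.9293; α₂ = α₁·K2/[H⁺] = 0.009293
α₁ + 2α₂ = 0.9479
CA = 0.9479 × 2.82 = 2.67 mmol/kg

CA = 2.67 mmol/kg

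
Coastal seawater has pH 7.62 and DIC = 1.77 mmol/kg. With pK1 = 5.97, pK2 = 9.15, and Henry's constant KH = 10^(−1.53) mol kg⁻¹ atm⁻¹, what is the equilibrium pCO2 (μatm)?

pCO2 = 1280 μatm

α₀ = 1 / (1 + K1/[H⁺] + K1K2/[H⁺]²) = 1 / (1 + 10^+1.65 + 10^+0.12)
   = 1 / (1 + 44.668 + 1.3183) = 1/46.987 = 0.02128
[CO2*] = α₀ × DIC = 0.02128 × 1.77 = 0.03767 mmol/kg
pCO2 = [CO2*]/KH = 3.767×10^-5 / 2.951×10^-2 = 1280 μatm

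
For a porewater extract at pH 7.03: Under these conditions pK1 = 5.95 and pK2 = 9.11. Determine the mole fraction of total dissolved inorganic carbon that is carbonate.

α₂ = 1 / (1 + [H⁺]/K2 + [H⁺]²/(K1K2)) = 1 / (1 + 10^+2.08 + 10^+1.00)
   = 1 / (1 + 120.23 + 10.000) = 1/131.23 = 0.007620

α₂ = 0.00762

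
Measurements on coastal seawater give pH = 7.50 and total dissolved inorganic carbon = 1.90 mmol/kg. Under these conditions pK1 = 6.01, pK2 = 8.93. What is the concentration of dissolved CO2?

α₀ = 1 / (1 + K1/[H⁺] + K1K2/[H⁺]²) = 1 / (1 + 10^+1.49 + 10^+0.06)
   = 1 / (1 + 30.903 + 1.1482) = 1/33.051 = 0.03026
[CO2*] = α₀ × DIC = 0.03026 × 1.90 = 0.0575 mmol/kg

[CO2*] = 0.0575 mmol/kg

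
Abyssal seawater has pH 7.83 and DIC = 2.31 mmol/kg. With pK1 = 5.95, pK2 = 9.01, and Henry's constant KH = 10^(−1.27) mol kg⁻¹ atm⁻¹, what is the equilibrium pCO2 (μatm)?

pCO2 = 525 μatm

α₀ = 1 / (1 + K1/[H⁺] + K1K2/[H⁺]²) = 1 / (1 + 10^+1.88 + 10^+0.70)
   = 1 / (1 + 75.858 + 5.0119) = 1/81.870 = 0.01221
[CO2*] = α₀ × DIC = 0.01221 × 2.31 = 0.02822 mmol/kg
pCO2 = [CO2*]/KH = 2.822×10^-5 / 5.370×10^-2 = 525 μatm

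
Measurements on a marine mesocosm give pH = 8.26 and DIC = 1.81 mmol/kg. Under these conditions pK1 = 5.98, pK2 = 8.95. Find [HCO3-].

[HCO3⁻] = 1.50 mmol/kg

α₁ = 1 / (1 + [H⁺]/K1 + K2/[H⁺]) = 1 / (1 + 10^-2.28 + 10^-0.69)
   = 1 / (1 + 0.0052481 + 0.20417) = 1/1.2094 = 0.8268
[HCO3⁻] = α₁ × DIC = 0.8268 × 1.81 = 1.50 mmol/kg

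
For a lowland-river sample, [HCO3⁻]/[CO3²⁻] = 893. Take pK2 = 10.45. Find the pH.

From K2 = [H⁺][CO3²⁻]/[HCO3⁻]:  pH = pK2 − log₁₀([HCO3⁻]/[CO3²⁻])
log₁₀(893) = +2.951
pH = 10.45 − (+2.951) = 7.50

pH = 7.50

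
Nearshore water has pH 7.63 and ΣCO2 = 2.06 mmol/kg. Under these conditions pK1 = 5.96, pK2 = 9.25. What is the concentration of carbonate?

α₂ = 1 / (1 + [H⁺]/K2 + [H⁺]²/(K1K2)) = 1 / (1 + 10^+1.62 + 10^-0.05)
   = 1 / (1 + 41.687 + 0.89125) = 1/43.578 = 0.02295
[CO3²⁻] = α₂ × DIC = 0.02295 × 2.06 = 0.0473 mmol/kg

[CO3²⁻] = 0.0473 mmol/kg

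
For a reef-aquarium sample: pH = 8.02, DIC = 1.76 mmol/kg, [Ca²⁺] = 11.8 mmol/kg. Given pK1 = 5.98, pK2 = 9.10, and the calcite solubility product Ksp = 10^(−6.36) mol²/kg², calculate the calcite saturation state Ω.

Ω = 3.62

α₂ = 1 / (1 + [H⁺]/K2 + [H⁺]²/(K1K2)) = 1 / (1 + 10^+1.08 + 10^-0.96)
   = 1 / (1 + 12.023 + 0.10965) = 1/13.132 = 0.07615
[CO3²⁻] = α₂ × DIC = 0.07615 × 1.76 = 0.1340 mmol/kg
Ksp = 10^(−6.36) = 4.365×10^-7
Ω = [Ca²⁺][CO3²⁻]/Ksp = (11.8×10^-3)(1.340×10^-4) / 4.365×10^-7 = 3.62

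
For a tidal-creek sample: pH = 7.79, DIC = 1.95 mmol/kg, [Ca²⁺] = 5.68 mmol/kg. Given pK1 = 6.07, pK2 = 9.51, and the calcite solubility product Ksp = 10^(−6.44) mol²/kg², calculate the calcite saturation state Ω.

Ω = 0.560

α₂ = 1 / (1 + [H⁺]/K2 + [H⁺]²/(K1K2)) = 1 / (1 + 10^+1.72 + 10^+0.00)
   = 1 / (1 + 52.481 + 1.0000) = 1/54.481 = 0.01836
[CO3²⁻] = α₂ × DIC = 0.01836 × 1.95 = 0.03579 mmol/kg
Ksp = 10^(−6.44) = 3.631×10^-7
Ω = [Ca²⁺][CO3²⁻]/Ksp = (5.68×10^-3)(3.579×10^-5) / 3.631×10^-7 = 0.560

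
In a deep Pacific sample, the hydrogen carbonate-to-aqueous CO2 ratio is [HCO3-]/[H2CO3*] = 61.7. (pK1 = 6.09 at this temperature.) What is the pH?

pH = 7.88

From K1 = [H⁺][HCO3-]/[H2CO3*]:  pH = pK1 + log₁₀([HCO3-]/[H2CO3*])
log₁₀(61.7) = +1.790
pH = 6.09 + (+1.790) = 7.88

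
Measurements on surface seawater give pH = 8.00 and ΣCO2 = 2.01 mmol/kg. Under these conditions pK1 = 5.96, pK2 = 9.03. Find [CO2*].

[CO2*] = 16.6 μmol/kg

α₀ = 1 / (1 + K1/[H⁺] + K1K2/[H⁺]²) = 1 / (1 + 10^+2.04 + 10^+1.01)
   = 1 / (1 + 109.65 + 10.233) = 1/120.88 = 0.008273
[CO2*] = α₀ × DIC = 0.008273 × 2.01 = 0.0166 mmol/kg = 16.6 μmol/kg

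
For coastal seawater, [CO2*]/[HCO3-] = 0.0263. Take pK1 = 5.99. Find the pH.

From K1 = [H⁺][HCO3-]/[CO2*]:  pH = pK1 − log₁₀([CO2*]/[HCO3-])
log₁₀(0.0263) = -1.580
pH = 5.99 − (-1.580) = 7.57

pH = 7.57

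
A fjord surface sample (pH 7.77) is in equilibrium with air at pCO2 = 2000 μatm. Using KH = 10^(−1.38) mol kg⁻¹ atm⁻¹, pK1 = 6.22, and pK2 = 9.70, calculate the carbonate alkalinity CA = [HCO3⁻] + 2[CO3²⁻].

[CO2*] = KH · pCO2 = 10^(−1.38) × 2000×10^-6 = 8.337×10^-5 mol/kg
α₀ = 1/(1 + K1/[H⁺] + K1K2/[H⁺]²) = 1/(1 + 10^+1.55 + 10^-0.38) = 0.02710
DIC = [CO2*]/α₀ = 8.337×10^-5 / 0.02710 = 3.076 mmol/kg
CA = (α₁ + 2α₂)·DIC = (0.9616 + 2×0.01130) × 3.076 = 3.03 mmol/kg

CA = 3.03 mmol/kg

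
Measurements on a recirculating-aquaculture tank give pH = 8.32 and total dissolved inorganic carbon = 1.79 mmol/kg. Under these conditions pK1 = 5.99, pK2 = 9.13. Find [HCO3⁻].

α₁ = 1 / (1 + [H⁺]/K1 + K2/[H⁺]) = 1 / (1 + 10^-2.33 + 10^-0.81)
   = 1 / (1 + 0.0046774 + 0.15488) = 1/1.1596 = 0.8624
[HCO3⁻] = α₁ × DIC = 0.8624 × 1.79 = 1.54 mmol/kg

[HCO3⁻] = 1.54 mmol/kg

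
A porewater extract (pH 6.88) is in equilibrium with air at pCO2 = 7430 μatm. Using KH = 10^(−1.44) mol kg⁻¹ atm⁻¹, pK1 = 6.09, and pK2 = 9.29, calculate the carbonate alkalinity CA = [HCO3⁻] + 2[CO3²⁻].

[CO2*] = KH · pCO2 = 10^(−1.44) × 7430×10^-6 = 2.698×10^-4 mol/kg
α₀ = 1/(1 + K1/[H⁺] + K1K2/[H⁺]²) = 1/(1 + 10^+0.79 + 10^-1.62) = 0.1391
DIC = [CO2*]/α₀ = 2.698×10^-4 / 0.1391 = 1.940 mmol/kg
CA = (α₁ + 2α₂)·DIC = (0.8576 + 2×0.003336) × 1.940 = 1.68 mmol/kg

CA = 1.68 mmol/kg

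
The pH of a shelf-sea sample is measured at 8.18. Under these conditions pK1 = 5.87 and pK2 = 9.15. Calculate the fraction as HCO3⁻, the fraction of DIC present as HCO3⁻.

α₁ = 0.899

α₁ = 1 / (1 + [H⁺]/K1 + K2/[H⁺]) = 1 / (1 + 10^-2.31 + 10^-0.97)
   = 1 / (1 + 0.0048978 + 0.10715) = 1/1.1120 = 0.8992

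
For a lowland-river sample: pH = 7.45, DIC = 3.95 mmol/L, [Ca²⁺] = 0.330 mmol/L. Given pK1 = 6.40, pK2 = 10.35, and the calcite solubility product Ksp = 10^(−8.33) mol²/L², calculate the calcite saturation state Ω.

α₂ = 1 / (1 + [H⁺]/K2 + [H⁺]²/(K1K2)) = 1 / (1 + 10^+2.90 + 10^+1.85)
   = 1 / (1 + 794.33 + 70.795) = 1/866.12 = 0.001155
[CO3²⁻] = α₂ × DIC = 0.001155 × 3.95 = 0.004561 mmol/L = 4.561 μmol/L
Ksp = 10^(−8.33) = 4.677×10^-9
Ω = [Ca²⁺][CO3²⁻]/Ksp = (0.330×10^-3)(4.561×10^-6) / 4.677×10^-9 = 0.322

Ω = 0.322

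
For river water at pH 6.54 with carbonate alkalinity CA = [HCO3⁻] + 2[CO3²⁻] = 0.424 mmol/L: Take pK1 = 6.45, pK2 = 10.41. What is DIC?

DIC = 0.768 mmol/L

CA = [HCO3⁻] + 2[CO3²⁻] = (α₁ + 2α₂)·DIC
At pH 6.54: [H⁺]/K1 = 10^-0.09 = 0.81283, K2/[H⁺] = 10^-3.87 = 0.00013490
α₁ = 1/(1 + 0.81283 + 0.00013490) = 1/1.8130 = 0.5516; α₂ = α₁·K2/[H⁺] = 7.441×10^-5
α₁ + 2α₂ = 0.5517
DIC = CA / (α₁ + 2α₂) = 0.424 / 0.5517 = 0.768 mmol/L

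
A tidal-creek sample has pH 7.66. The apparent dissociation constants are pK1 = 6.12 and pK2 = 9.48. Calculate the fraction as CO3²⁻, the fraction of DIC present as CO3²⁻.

α₂ = 0.0145

α₂ = 1 / (1 + [H⁺]/K2 + [H⁺]²/(K1K2)) = 1 / (1 + 10^+1.82 + 10^+0.28)
   = 1 / (1 + 66.069 + 1.9055) = 1/68.975 = 0.01450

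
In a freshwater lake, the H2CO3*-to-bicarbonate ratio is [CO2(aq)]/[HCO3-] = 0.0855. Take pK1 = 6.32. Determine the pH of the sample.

From K1 = [H⁺][HCO3-]/[CO2(aq)]:  pH = pK1 − log₁₀([CO2(aq)]/[HCO3-])
log₁₀(0.0855) = -1.068
pH = 6.32 − (-1.068) = 7.39

pH = 7.39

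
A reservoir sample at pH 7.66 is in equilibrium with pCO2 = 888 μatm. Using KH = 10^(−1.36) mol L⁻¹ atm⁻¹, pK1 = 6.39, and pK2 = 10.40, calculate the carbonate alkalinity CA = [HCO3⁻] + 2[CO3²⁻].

CA = 0.724 mmol/L

[CO2*] = KH · pCO2 = 10^(−1.36) × 888×10^-6 = 3.876×10^-5 mol/L
α₀ = 1/(1 + K1/[H⁺] + K1K2/[H⁺]²) = 1/(1 + 10^+1.27 + 10^-1.47) = 0.05088
DIC = [CO2*]/α₀ = 3.876×10^-5 / 0.05088 = 0.7619 mmol/L
CA = (α₁ + 2α₂)·DIC = (0.9474 + 2×0.001724) × 0.7619 = 0.724 mmol/L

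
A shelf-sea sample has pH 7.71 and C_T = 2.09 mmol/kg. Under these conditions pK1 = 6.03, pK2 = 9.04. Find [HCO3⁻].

α₁ = 1 / (1 + [H⁺]/K1 + K2/[H⁺]) = 1 / (1 + 10^-1.68 + 10^-1.33)
   = 1 / (1 + 0.020893 + 0.046774) = 1/1.0677 = 0.9366
[HCO3⁻] = α₁ × DIC = 0.9366 × 2.09 = 1.96 mmol/kg

[HCO3⁻] = 1.96 mmol/kg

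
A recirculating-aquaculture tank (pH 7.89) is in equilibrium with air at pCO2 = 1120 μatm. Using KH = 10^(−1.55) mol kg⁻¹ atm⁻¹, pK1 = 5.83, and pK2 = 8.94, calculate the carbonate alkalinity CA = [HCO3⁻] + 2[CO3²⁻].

CA = 4.27 mmol/kg

[CO2*] = KH · pCO2 = 10^(−1.55) × 1120×10^-6 = 3.157×10^-5 mol/kg
α₀ = 1/(1 + K1/[H⁺] + K1K2/[H⁺]²) = 1/(1 + 10^+2.06 + 10^+1.01) = 0.007933
DIC = [CO2*]/α₀ = 3.157×10^-5 / 0.007933 = 3.979 mmol/kg
CA = (α₁ + 2α₂)·DIC = (0.9109 + 2×0.08118) × 3.979 = 4.27 mmol/kg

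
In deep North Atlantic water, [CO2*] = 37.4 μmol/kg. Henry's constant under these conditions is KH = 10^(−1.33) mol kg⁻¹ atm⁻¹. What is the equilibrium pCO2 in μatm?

KH = 10^(−1.33) = 4.677×10^-2 mol kg⁻¹ atm⁻¹
pCO2 = [CO2*]/KH = 37.4×10^-6 / 4.677×10^-2 = 8.00×10^-4 atm = 800 μatm

pCO2 = 800 μatm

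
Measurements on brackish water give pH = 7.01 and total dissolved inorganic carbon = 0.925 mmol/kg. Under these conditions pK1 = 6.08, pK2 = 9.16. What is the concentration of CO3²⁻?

[CO3²⁻] = 5.82 μmol/kg

α₂ = 1 / (1 + [H⁺]/K2 + [H⁺]²/(K1K2)) = 1 / (1 + 10^+2.15 + 10^+1.22)
   = 1 / (1 + 141.25 + 16.596) = 1/158.85 = 0.006295
[CO3²⁻] = α₂ × DIC = 0.006295 × 0.925 = 0.00582 mmol/kg = 5.82 μmol/kg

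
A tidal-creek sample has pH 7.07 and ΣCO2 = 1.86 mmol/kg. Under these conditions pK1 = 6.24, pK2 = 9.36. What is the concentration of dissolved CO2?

[CO2*] = 0.239 mmol/kg

α₀ = 1 / (1 + K1/[H⁺] + K1K2/[H⁺]²) = 1 / (1 + 10^+0.83 + 10^-1.46)
   = 1 / (1 + 6.7608 + 0.034674) = 1/7.7955 = 0.1283
[CO2*] = α₀ × DIC = 0.1283 × 1.86 = 0.239 mmol/kg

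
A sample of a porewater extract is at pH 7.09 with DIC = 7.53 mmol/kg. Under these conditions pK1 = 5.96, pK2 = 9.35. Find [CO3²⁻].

[CO3²⁻] = 0.0383 mmol/kg

α₂ = 1 / (1 + [H⁺]/K2 + [H⁺]²/(K1K2)) = 1 / (1 + 10^+2.26 + 10^+1.13)
   = 1 / (1 + 181.97 + 13.490) = 1/196.46 = 0.005090
[CO3²⁻] = α₂ × DIC = 0.005090 × 7.53 = 0.0383 mmol/kg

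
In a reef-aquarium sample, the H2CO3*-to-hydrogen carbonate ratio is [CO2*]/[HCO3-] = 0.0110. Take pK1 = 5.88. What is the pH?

pH = 7.84

From K1 = [H⁺][HCO3-]/[CO2*]:  pH = pK1 − log₁₀([CO2*]/[HCO3-])
log₁₀(0.0110) = -1.959
pH = 5.88 − (-1.959) = 7.84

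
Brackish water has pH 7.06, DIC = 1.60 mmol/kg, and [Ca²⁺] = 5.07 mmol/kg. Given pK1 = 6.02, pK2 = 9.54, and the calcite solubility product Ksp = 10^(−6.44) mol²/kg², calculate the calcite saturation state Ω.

Ω = 0.0676

α₂ = 1 / (1 + [H⁺]/K2 + [H⁺]²/(K1K2)) = 1 / (1 + 10^+2.48 + 10^+1.44)
   = 1 / (1 + 302.00 + 27.542) = 1/330.54 = 0.003025
[CO3²⁻] = α₂ × DIC = 0.003025 × 1.60 = 0.004841 mmol/kg = 4.841 μmol/kg
Ksp = 10^(−6.44) = 3.631×10^-7
Ω = [Ca²⁺][CO3²⁻]/Ksp = (5.07×10^-3)(4.841×10^-6) / 3.631×10^-7 = 0.0676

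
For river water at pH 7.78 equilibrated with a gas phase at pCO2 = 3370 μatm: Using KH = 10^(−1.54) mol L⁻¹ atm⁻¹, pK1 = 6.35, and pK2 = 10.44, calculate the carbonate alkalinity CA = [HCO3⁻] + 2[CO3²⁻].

[CO2*] = KH · pCO2 = 10^(−1.54) × 3370×10^-6 = 9.719×10^-5 mol/L
α₀ = 1/(1 + K1/[H⁺] + K1K2/[H⁺]²) = 1/(1 + 10^+1.43 + 10^-1.23) = 0.03575
DIC = [CO2*]/α₀ = 9.719×10^-5 / 0.03575 = 2.719 mmol/L
CA = (α₁ + 2α₂)·DIC = (0.9621 + 2×0.002105) × 2.719 = 2.63 mmol/L

CA = 2.63 mmol/L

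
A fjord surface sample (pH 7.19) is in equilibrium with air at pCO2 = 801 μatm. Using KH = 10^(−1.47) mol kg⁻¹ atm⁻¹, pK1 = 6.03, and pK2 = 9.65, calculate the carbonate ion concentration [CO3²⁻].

[CO3²⁻] = 1.36 μmol/kg

[CO2*] = KH · pCO2 = 10^(−1.47) × 801×10^-6 = 2.714×10^-5 mol/kg
α₀ = 1/(1 + K1/[H⁺] + K1K2/[H⁺]²) = 1/(1 + 10^+1.16 + 10^-1.30) = 0.06450
DIC = [CO2*]/α₀ = 2.714×10^-5 / 0.06450 = 0.4208 mmol/kg
[CO3²⁻] = α₂·DIC; α₂ = 0.003233, so [CO3²⁻] = 0.003233 × 0.4208 = 0.00136 mmol/kg = 1.36 μmol/kg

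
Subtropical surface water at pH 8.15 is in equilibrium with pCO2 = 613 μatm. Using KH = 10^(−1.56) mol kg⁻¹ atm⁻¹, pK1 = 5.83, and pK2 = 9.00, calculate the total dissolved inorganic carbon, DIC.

DIC = 4.04 mmol/kg

[CO2*] = KH · pCO2 = 10^(−1.56) × 613×10^-6 = 1.688×10^-5 mol/kg
α₀ = 1/(1 + K1/[H⁺] + K1K2/[H⁺]²) = 1/(1 + 10^+2.32 + 10^+1.47) = 0.004176
DIC = [CO2*]/α₀ = 1.688×10^-5 / 0.004176 = 4.04 mmol/kg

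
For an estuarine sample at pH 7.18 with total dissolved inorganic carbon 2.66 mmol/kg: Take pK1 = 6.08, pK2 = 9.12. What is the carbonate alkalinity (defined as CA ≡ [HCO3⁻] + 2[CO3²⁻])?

CA = [HCO3⁻] + 2[CO3²⁻] = (α₁ + 2α₂)·DIC
At pH 7.18: [H⁺]/K1 = 10^-1.10 = 0.079433, K2/[H⁺] = 10^-1.94 = 0.011482
α₁ = 1/(1 + 0.079433 + 0.011482) = 1/1.0909 = 0.9167; α₂ = α₁·K2/[H⁺] = 0.01052
α₁ + 2α₂ = 0.9377
CA = 0.9377 × 2.66 = 2.49 mmol/kg

CA = 2.49 mmol/kg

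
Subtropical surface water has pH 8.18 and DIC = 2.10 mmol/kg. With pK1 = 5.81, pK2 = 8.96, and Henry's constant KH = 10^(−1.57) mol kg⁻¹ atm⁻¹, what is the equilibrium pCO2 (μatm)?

pCO2 = 284 μatm

α₀ = 1 / (1 + K1/[H⁺] + K1K2/[H⁺]²) = 1 / (1 + 10^+2.37 + 10^+1.59)
   = 1 / (1 + 234.42 + 38.905) = 1/274.33 = 0.003645
[CO2*] = α₀ × DIC = 0.003645 × 2.10 = 0.007655 mmol/kg = 7.655 μmol/kg
pCO2 = [CO2*]/KH = 7.655×10^-6 / 2.692×10^-2 = 284 μatm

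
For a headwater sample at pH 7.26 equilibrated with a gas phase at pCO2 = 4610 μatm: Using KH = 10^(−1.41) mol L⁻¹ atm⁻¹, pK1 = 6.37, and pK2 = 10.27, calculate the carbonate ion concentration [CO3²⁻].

[CO2*] = KH · pCO2 = 10^(−1.41) × 4610×10^-6 = 1.793×10^-4 mol/L
α₀ = 1/(1 + K1/[H⁺] + K1K2/[H⁺]²) = 1/(1 + 10^+0.89 + 10^-2.12) = 0.1140
DIC = [CO2*]/α₀ = 1.793×10^-4 / 0.1140 = 1.573 mmol/L
[CO3²⁻] = α₂·DIC; α₂ = 0.0008650, so [CO3²⁻] = 0.0008650 × 1.573 = 0.00136 mmol/L = 1.36 μmol/L

[CO3²⁻] = 1.36 μmol/L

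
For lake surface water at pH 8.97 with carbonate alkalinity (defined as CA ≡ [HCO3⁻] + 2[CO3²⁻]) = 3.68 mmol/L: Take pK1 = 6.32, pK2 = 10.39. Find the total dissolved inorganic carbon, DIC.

CA = [HCO3⁻] + 2[CO3²⁻] = (α₁ + 2α₂)·DIC
At pH 8.97: [H⁺]/K1 = 10^-2.65 = 0.0022387, K2/[H⁺] = 10^-1.42 = 0.038019
α₁ = 1/(1 + 0.0022387 + 0.038019) = 1/1.0403 = 0.9613; α₂ = α₁·K2/[H⁺] = 0.03655
α₁ + 2α₂ = 1.0344
DIC = CA / (α₁ + 2α₂) = 3.68 / 1.0344 = 3.56 mmol/L

DIC = 3.56 mmol/L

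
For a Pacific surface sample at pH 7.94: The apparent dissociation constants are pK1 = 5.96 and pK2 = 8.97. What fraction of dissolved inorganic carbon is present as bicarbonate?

α₁ = 0.906

α₁ = 1 / (1 + [H⁺]/K1 + K2/[H⁺]) = 1 / (1 + 10^-1.98 + 10^-1.03)
   = 1 / (1 + 0.010471 + 0.093325) = 1/1.1038 = 0.9060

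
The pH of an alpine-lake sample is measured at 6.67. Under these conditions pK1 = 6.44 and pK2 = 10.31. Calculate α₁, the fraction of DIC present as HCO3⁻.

α₁ = 0.629

α₁ = 1 / (1 + [H⁺]/K1 + K2/[H⁺]) = 1 / (1 + 10^-0.23 + 10^-3.64)
   = 1 / (1 + 0.58884 + 0.00022909) = 1/1.5891 = 0.6293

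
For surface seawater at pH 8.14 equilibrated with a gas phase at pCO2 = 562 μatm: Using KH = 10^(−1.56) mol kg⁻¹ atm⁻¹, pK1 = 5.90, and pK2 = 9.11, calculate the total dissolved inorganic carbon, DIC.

DIC = 2.99 mmol/kg

[CO2*] = KH · pCO2 = 10^(−1.56) × 562×10^-6 = 1.548×10^-5 mol/kg
α₀ = 1/(1 + K1/[H⁺] + K1K2/[H⁺]²) = 1/(1 + 10^+2.24 + 10^+1.27) = 0.005171
DIC = [CO2*]/α₀ = 1.548×10^-5 / 0.005171 = 2.99 mmol/kg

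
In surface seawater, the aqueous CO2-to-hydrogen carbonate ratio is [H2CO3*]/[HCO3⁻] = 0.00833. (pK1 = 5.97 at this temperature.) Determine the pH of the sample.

pH = 8.05

From K1 = [H⁺][HCO3⁻]/[H2CO3*]:  pH = pK1 − log₁₀([H2CO3*]/[HCO3⁻])
log₁₀(0.00833) = -2.079
pH = 5.97 − (-2.079) = 8.05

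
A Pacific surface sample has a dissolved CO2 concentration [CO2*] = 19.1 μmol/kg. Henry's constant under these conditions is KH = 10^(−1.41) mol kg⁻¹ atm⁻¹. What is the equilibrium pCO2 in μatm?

pCO2 = 491 μatm

KH = 10^(−1.41) = 3.890×10^-2 mol kg⁻¹ atm⁻¹
pCO2 = [CO2*]/KH = 19.1×10^-6 / 3.890×10^-2 = 4.91×10^-4 atm = 491 μatm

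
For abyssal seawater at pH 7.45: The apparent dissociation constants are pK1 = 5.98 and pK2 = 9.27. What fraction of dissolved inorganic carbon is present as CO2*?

α₀ = 0.0323

α₀ = 1 / (1 + K1/[H⁺] + K1K2/[H⁺]²) = 1 / (1 + 10^+1.47 + 10^-0.35)
   = 1 / (1 + 29.512 + 0.44668) = 1/30.959 = 0.03230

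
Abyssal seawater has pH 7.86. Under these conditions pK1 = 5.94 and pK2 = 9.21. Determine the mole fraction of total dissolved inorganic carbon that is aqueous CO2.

α₀ = 0.0114

α₀ = 1 / (1 + K1/[H⁺] + K1K2/[H⁺]²) = 1 / (1 + 10^+1.92 + 10^+0.57)
   = 1 / (1 + 83.176 + 3.7154) = 1/87.892 = 0.01138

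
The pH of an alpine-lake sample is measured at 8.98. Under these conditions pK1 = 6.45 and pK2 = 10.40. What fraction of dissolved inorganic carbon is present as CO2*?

α₀ = 0.00284

α₀ = 1 / (1 + K1/[H⁺] + K1K2/[H⁺]²) = 1 / (1 + 10^+2.53 + 10^+1.11)
   = 1 / (1 + 338.84 + 12.882) = 1/352.73 = 0.002835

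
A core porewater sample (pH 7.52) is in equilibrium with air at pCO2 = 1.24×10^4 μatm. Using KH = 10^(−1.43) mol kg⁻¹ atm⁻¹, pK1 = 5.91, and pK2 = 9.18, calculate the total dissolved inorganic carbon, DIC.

DIC = 19.6 mmol/kg

[CO2*] = KH · pCO2 = 10^(−1.43) × 1.24×10^4×10^-6 = 4.607×10^-4 mol/kg
α₀ = 1/(1 + K1/[H⁺] + K1K2/[H⁺]²) = 1/(1 + 10^+1.61 + 10^-0.05) = 0.02346
DIC = [CO2*]/α₀ = 4.607×10^-4 / 0.02346 = 19.6 mmol/kg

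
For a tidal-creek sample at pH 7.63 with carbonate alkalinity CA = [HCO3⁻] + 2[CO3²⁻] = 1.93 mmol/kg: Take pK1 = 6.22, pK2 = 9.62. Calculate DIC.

CA = [HCO3⁻] + 2[CO3²⁻] = (α₁ + 2α₂)·DIC
At pH 7.63: [H⁺]/K1 = 10^-1.41 = 0.038905, K2/[H⁺] = 10^-1.99 = 0.010233
α₁ = 1/(1 + 0.038905 + 0.010233) = 1/1.0491 = 0.9532; α₂ = α₁·K2/[H⁺] = 0.009754
α₁ + 2α₂ = 0.9727
DIC = CA / (α₁ + 2α₂) = 1.93 / 0.9727 = 1.98 mmol/kg

DIC = 1.98 mmol/kg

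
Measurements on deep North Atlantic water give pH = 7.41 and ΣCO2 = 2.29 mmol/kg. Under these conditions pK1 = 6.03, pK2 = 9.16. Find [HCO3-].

α₁ = 1 / (1 + [H⁺]/K1 + K2/[H⁺]) = 1 / (1 + 10^-1.38 + 10^-1.75)
   = 1 / (1 + 0.041687 + 0.017783) = 1/1.0595 = 0.9439
[HCO3⁻] = α₁ × DIC = 0.9439 × 2.29 = 2.16 mmol/kg

[HCO3⁻] = 2.16 mmol/kg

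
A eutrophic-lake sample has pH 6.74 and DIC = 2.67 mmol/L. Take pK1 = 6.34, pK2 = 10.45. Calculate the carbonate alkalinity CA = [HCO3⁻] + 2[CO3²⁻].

CA = 1.91 mmol/L

CA = [HCO3⁻] + 2[CO3²⁻] = (α₁ + 2α₂)·DIC
At pH 6.74: [H⁺]/K1 = 10^-0.40 = 0.39811, K2/[H⁺] = 10^-3.71 = 0.00019498
α₁ = 1/(1 + 0.39811 + 0.00019498) = 1/1.3983 = 0.7152; α₂ = α₁·K2/[H⁺] = 0.0001394
α₁ + 2α₂ = 0.7154
CA = 0.7154 × 2.67 = 1.91 mmol/L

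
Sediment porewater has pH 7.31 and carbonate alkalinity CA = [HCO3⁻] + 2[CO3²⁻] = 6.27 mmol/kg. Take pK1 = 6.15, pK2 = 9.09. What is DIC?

CA = [HCO3⁻] + 2[CO3²⁻] = (α₁ + 2α₂)·DIC
At pH 7.31: [H⁺]/K1 = 10^-1.16 = 0.069183, K2/[H⁺] = 10^-1.78 = 0.016596
α₁ = 1/(1 + 0.069183 + 0.016596) = 1/1.0858 = 0.9210; α₂ = α₁·K2/[H⁺] = 0.01528
α₁ + 2α₂ = 0.9516
DIC = CA / (α₁ + 2α₂) = 6.27 / 0.9516 = 6.59 mmol/kg

DIC = 6.59 mmol/kg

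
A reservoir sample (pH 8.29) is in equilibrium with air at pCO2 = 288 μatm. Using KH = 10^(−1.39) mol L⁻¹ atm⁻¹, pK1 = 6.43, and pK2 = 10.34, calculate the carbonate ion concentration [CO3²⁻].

[CO2*] = KH · pCO2 = 10^(−1.39) × 288×10^-6 = 1.173×10^-5 mol/L
α₀ = 1/(1 + K1/[H⁺] + K1K2/[H⁺]²) = 1/(1 + 10^+1.86 + 10^-0.19) = 0.01350
DIC = [CO2*]/α₀ = 1.173×10^-5 / 0.01350 = 0.8693 mmol/L
[CO3²⁻] = α₂·DIC; α₂ = 0.008715, so [CO3²⁻] = 0.008715 × 0.8693 = 0.00758 mmol/L = 7.58 μmol/L

[CO3²⁻] = 7.58 μmol/L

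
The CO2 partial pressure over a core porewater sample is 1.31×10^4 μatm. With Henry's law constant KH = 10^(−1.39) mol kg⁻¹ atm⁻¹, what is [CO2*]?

[CO2*] = 534 μmol/kg

KH = 10^(−1.39) = 4.074×10^-2 mol kg⁻¹ atm⁻¹
[CO2*] = KH · pCO2 = 4.074×10^-2 × 1.31×10^4×10^-6 atm = 5.34×10^-4 mol/kg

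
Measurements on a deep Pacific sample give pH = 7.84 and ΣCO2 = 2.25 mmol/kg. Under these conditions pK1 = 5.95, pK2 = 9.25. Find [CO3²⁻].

α₂ = 1 / (1 + [H⁺]/K2 + [H⁺]²/(K1K2)) = 1 / (1 + 10^+1.41 + 10^-0.48)
   = 1 / (1 + 25.704 + 0.33113) = 1/27.035 = 0.03699
[CO3²⁻] = α₂ × DIC = 0.03699 × 2.25 = 0.0832 mmol/kg

[CO3²⁻] = 0.0832 mmol/kg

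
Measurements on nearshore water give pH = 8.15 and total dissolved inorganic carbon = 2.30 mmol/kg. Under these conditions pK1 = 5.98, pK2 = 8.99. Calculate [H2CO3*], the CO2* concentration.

[CO2*] = 13.5 μmol/kg

α₀ = 1 / (1 + K1/[H⁺] + K1K2/[H⁺]²) = 1 / (1 + 10^+2.17 + 10^+1.33)
   = 1 / (1 + 147.91 + 21.380) = 1/170.29 = 0.005872
[CO2*] = α₀ × DIC = 0.005872 × 2.30 = 0.0135 mmol/kg = 13.5 μmol/kg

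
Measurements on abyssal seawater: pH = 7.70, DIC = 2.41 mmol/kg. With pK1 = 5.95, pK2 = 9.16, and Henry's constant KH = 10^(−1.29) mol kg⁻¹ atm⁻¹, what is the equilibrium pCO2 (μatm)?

pCO2 = 794 μatm

α₀ = 1 / (1 + K1/[H⁺] + K1K2/[H⁺]²) = 1 / (1 + 10^+1.75 + 10^+0.29)
   = 1 / (1 + 56.234 + 1.9498) = 1/59.184 = 0.01690
[CO2*] = α₀ × DIC = 0.01690 × 2.41 = 0.04072 mmol/kg
pCO2 = [CO2*]/KH = 4.072×10^-5 / 5.129×10^-2 = 794 μatm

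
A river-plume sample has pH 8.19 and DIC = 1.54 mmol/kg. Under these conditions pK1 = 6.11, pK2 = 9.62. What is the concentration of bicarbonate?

α₁ = 1 / (1 + [H⁺]/K1 + K2/[H⁺]) = 1 / (1 + 10^-2.08 + 10^-1.43)
   = 1 / (1 + 0.0083176 + 0.037154) = 1/1.0455 = 0.9565
[HCO3⁻] = α₁ × DIC = 0.9565 × 1.54 = 1.47 mmol/kg

[HCO3⁻] = 1.47 mmol/kg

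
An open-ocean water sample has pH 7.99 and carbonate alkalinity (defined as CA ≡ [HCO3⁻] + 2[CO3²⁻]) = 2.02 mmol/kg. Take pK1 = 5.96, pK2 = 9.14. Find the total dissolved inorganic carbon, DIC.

CA = [HCO3⁻] + 2[CO3²⁻] = (α₁ + 2α₂)·DIC
At pH 7.99: [H⁺]/K1 = 10^-2.03 = 0.0093325, K2/[H⁺] = 10^-1.15 = 0.070795
α₁ = 1/(1 + 0.0093325 + 0.070795) = 1/1.0801 = 0.9258; α₂ = α₁·K2/[H⁺] = 0.06554
α₁ + 2α₂ = 1.0569
DIC = CA / (α₁ + 2α₂) = 2.02 / 1.0569 = 1.91 mmol/kg

DIC = 1.91 mmol/kg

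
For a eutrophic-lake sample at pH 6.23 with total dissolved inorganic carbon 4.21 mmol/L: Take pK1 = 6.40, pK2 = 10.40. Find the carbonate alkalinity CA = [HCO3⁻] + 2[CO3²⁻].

CA = [HCO3⁻] + 2[CO3²⁻] = (α₁ + 2α₂)·DIC
At pH 6.23: [H⁺]/K1 = 10^0.17 = 1.4791, K2/[H⁺] = 10^-4.17 = 6.7608×10^-5
α₁ = 1/(1 + 1.4791 + 6.7608×10^-5) = 1/2.4792 = 0.4034; α₂ = α₁·K2/[H⁺] = 2.727×10^-5
α₁ + 2α₂ = 0.4034
CA = 0.4034 × 4.21 = 1.70 mmol/L

CA = 1.70 mmol/L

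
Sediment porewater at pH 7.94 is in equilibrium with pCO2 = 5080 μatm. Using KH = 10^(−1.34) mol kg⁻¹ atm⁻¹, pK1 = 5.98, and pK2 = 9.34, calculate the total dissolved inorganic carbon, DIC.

[CO2*] = KH · pCO2 = 10^(−1.34) × 5080×10^-6 = 2.322×10^-4 mol/kg
α₀ = 1/(1 + K1/[H⁺] + K1K2/[H⁺]²) = 1/(1 + 10^+1.96 + 10^+0.56) = 0.01043
DIC = [CO2*]/α₀ = 2.322×10^-4 / 0.01043 = 22.3 mmol/kg

DIC = 22.3 mmol/kg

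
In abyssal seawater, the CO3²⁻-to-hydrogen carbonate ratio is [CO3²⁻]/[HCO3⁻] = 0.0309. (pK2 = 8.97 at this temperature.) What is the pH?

From K2 = [H⁺][CO3²⁻]/[HCO3⁻]:  pH = pK2 + log₁₀([CO3²⁻]/[HCO3⁻])
log₁₀(0.0309) = -1.510
pH = 8.97 + (-1.510) = 7.46

pH = 7.46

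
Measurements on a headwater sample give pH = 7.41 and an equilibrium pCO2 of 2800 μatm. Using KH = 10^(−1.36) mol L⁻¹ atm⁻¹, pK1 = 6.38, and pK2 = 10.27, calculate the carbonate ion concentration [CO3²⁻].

[CO2*] = KH · pCO2 = 10^(−1.36) × 2800×10^-6 = 1.222×10^-4 mol/L
α₀ = 1/(1 + K1/[H⁺] + K1K2/[H⁺]²) = 1/(1 + 10^+1.03 + 10^-1.83) = 0.08525
DIC = [CO2*]/α₀ = 1.222×10^-4 / 0.08525 = 1.434 mmol/L
[CO3²⁻] = α₂·DIC; α₂ = 0.001261, so [CO3²⁻] = 0.001261 × 1.434 = 0.00181 mmol/L = 1.81 μmol/L

[CO3²⁻] = 1.81 μmol/L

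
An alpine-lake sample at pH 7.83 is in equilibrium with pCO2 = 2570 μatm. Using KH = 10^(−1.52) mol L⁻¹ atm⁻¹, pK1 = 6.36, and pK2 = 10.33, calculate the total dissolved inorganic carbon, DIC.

[CO2*] = KH · pCO2 = 10^(−1.52) × 2570×10^-6 = 7.761×10^-5 mol/L
α₀ = 1/(1 + K1/[H⁺] + K1K2/[H⁺]²) = 1/(1 + 10^+1.47 + 10^-1.03) = 0.03267
DIC = [CO2*]/α₀ = 7.761×10^-5 / 0.03267 = 2.38 mmol/L

DIC = 2.38 mmol/L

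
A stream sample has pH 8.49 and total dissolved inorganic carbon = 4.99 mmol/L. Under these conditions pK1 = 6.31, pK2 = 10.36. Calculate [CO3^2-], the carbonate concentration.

α₂ = 1 / (1 + [H⁺]/K2 + [H⁺]²/(K1K2)) = 1 / (1 + 10^+1.87 + 10^-0.31)
   = 1 / (1 + 74.131 + 0.48978) = 1/75.621 = 0.01322
[CO3²⁻] = α₂ × DIC = 0.01322 × 4.99 = 0.0660 mmol/L

[CO3²⁻] = 0.0660 mmol/L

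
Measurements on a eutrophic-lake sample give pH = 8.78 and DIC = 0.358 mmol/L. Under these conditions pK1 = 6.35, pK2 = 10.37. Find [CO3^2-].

[CO3²⁻] = 8.94 μmol/L

α₂ = 1 / (1 + [H⁺]/K2 + [H⁺]²/(K1K2)) = 1 / (1 + 10^+1.59 + 10^-0.84)
   = 1 / (1 + 38.905 + 0.14454) = 1/40.049 = 0.02497
[CO3²⁻] = α₂ × DIC = 0.02497 × 0.358 = 0.00894 mmol/L = 8.94 μmol/L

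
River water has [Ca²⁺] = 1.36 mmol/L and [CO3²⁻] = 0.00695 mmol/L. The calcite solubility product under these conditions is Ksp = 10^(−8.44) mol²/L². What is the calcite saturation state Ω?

Ksp = 10^(−8.44) = 3.631×10^-9
Ω = [Ca²⁺][CO3²⁻]/Ksp = (1.36×10^-3)(0.00695×10^-3) / 3.631×10^-9 = 2.60

Ω = 2.60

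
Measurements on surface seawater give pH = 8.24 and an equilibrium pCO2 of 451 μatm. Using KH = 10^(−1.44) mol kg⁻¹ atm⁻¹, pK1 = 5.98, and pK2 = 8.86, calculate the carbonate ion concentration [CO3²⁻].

[CO3²⁻] = 0.715 mmol/kg

[CO2*] = KH · pCO2 = 10^(−1.44) × 451×10^-6 = 1.637×10^-5 mol/kg
α₀ = 1/(1 + K1/[H⁺] + K1K2/[H⁺]²) = 1/(1 + 10^+2.26 + 10^+1.64) = 0.004413
DIC = [CO2*]/α₀ = 1.637×10^-5 / 0.004413 = 3.711 mmol/kg
[CO3²⁻] = α₂·DIC; α₂ = 0.1926, so [CO3²⁻] = 0.1926 × 3.711 = 0.715 mmol/kg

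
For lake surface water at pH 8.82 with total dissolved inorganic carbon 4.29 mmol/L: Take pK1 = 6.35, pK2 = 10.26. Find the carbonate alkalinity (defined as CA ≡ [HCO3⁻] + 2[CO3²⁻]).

CA = 4.43 mmol/L

CA = [HCO3⁻] + 2[CO3²⁻] = (α₁ + 2α₂)·DIC
At pH 8.82: [H⁺]/K1 = 10^-2.47 = 0.0033884, K2/[H⁺] = 10^-1.44 = 0.036308
α₁ = 1/(1 + 0.0033884 + 0.036308) = 1/1.0397 = 0.9618; α₂ = α₁·K2/[H⁺] = 0.03492
α₁ + 2α₂ = 1.0317
CA = 1.0317 × 4.29 = 4.43 mmol/L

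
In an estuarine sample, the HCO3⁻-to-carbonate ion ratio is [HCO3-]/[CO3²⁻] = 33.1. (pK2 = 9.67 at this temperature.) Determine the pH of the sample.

From K2 = [H⁺][CO3²⁻]/[HCO3-]:  pH = pK2 − log₁₀([HCO3-]/[CO3²⁻])
log₁₀(33.1) = +1.520
pH = 9.67 − (+1.520) = 8.15

pH = 8.15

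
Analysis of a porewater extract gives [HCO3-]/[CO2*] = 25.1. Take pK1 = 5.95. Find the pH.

pH = 7.35

From K1 = [H⁺][HCO3-]/[CO2*]:  pH = pK1 + log₁₀([HCO3-]/[CO2*])
log₁₀(25.1) = +1.400
pH = 5.95 + (+1.400) = 7.35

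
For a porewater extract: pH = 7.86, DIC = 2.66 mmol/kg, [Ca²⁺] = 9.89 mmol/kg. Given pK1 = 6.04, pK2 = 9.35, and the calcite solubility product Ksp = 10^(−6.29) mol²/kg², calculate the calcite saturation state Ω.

Ω = 1.58

α₂ = 1 / (1 + [H⁺]/K2 + [H⁺]²/(K1K2)) = 1 / (1 + 10^+1.49 + 10^-0.33)
   = 1 / (1 + 30.903 + 0.46774) = 1/32.371 = 0.03089
[CO3²⁻] = α₂ × DIC = 0.03089 × 2.66 = 0.08217 mmol/kg
Ksp = 10^(−6.29) = 5.129×10^-7
Ω = [Ca²⁺][CO3²⁻]/Ksp = (9.89×10^-3)(8.217×10^-5) / 5.129×10^-7 = 1.58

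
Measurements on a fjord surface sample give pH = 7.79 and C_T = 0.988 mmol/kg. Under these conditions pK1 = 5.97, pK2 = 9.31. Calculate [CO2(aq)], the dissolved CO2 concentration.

α₀ = 1 / (1 + K1/[H⁺] + K1K2/[H⁺]²) = 1 / (1 + 10^+1.82 + 10^+0.30)
   = 1 / (1 + 66.069 + 1.9953) = 1/69.065 = 0.01448
[CO2*] = α₀ × DIC = 0.01448 × 0.988 = 0.0143 mmol/kg = 14.3 μmol/kg

[CO2*] = 14.3 μmol/kg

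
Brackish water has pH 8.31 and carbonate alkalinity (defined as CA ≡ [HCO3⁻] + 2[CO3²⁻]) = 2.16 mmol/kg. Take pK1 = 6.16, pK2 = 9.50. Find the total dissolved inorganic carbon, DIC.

DIC = 2.05 mmol/kg

CA = [HCO3⁻] + 2[CO3²⁻] = (α₁ + 2α₂)·DIC
At pH 8.31: [H⁺]/K1 = 10^-2.15 = 0.0070795, K2/[H⁺] = 10^-1.19 = 0.064565
α₁ = 1/(1 + 0.0070795 + 0.064565) = 1/1.0716 = 0.9331; α₂ = α₁·K2/[H⁺] = 0.06025
α₁ + 2α₂ = 1.0536
DIC = CA / (α₁ + 2α₂) = 2.16 / 1.0536 = 2.05 mmol/kg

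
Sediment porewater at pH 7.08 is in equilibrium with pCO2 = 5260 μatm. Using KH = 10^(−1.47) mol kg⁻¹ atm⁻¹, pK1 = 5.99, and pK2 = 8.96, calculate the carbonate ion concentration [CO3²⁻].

[CO3²⁻] = 0.0289 mmol/kg

[CO2*] = KH · pCO2 = 10^(−1.47) × 5260×10^-6 = 1.782×10^-4 mol/kg
α₀ = 1/(1 + K1/[H⁺] + K1K2/[H⁺]²) = 1/(1 + 10^+1.09 + 10^-0.79) = 0.07427
DIC = [CO2*]/α₀ = 1.782×10^-4 / 0.07427 = 2.400 mmol/kg
[CO3²⁻] = α₂·DIC; α₂ = 0.01204, so [CO3²⁻] = 0.01204 × 2.400 = 0.0289 mmol/kg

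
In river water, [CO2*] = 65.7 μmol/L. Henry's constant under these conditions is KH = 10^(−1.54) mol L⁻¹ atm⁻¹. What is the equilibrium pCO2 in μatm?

pCO2 = 2280 μatm

KH = 10^(−1.54) = 2.884×10^-2 mol L⁻¹ atm⁻¹
pCO2 = [CO2*]/KH = 65.7×10^-6 / 2.884×10^-2 = 2.28×10^-3 atm = 2280 μatm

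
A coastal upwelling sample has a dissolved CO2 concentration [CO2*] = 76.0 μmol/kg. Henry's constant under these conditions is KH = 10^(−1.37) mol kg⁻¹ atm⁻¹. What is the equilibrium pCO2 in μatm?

KH = 10^(−1.37) = 4.266×10^-2 mol kg⁻¹ atm⁻¹
pCO2 = [CO2*]/KH = 76.0×10^-6 / 4.266×10^-2 = 1.78×10^-3 atm = 1780 μatm

pCO2 = 1780 μatm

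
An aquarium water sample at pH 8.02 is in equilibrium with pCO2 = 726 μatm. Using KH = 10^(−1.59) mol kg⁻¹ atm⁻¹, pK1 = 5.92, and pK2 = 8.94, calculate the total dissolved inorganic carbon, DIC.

DIC = 2.65 mmol/kg

[CO2*] = KH · pCO2 = 10^(−1.59) × 726×10^-6 = 1.866×10^-5 mol/kg
α₀ = 1/(1 + K1/[H⁺] + K1K2/[H⁺]²) = 1/(1 + 10^+2.10 + 10^+1.18) = 0.007041
DIC = [CO2*]/α₀ = 1.866×10^-5 / 0.007041 = 2.65 mmol/kg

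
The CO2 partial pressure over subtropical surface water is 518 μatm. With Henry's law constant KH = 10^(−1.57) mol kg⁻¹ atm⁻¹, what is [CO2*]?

[CO2*] = 13.9 μmol/kg

KH = 10^(−1.57) = 2.692×10^-2 mol kg⁻¹ atm⁻¹
[CO2*] = KH · pCO2 = 2.692×10^-2 × 518×10^-6 atm = 1.39×10^-5 mol/kg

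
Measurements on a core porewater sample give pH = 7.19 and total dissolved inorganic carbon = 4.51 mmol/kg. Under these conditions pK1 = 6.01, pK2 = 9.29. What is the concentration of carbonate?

α₂ = 1 / (1 + [H⁺]/K2 + [H⁺]²/(K1K2)) = 1 / (1 + 10^+2.10 + 10^+0.92)
   = 1 / (1 + 125.89 + 8.3176) = 1/135.21 = 0.007396
[CO3²⁻] = α₂ × DIC = 0.007396 × 4.51 = 0.0334 mmol/kg

[CO3²⁻] = 0.0334 mmol/kg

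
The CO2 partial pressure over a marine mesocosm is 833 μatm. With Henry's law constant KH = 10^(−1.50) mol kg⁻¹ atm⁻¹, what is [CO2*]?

KH = 10^(−1.50) = 3.162×10^-2 mol kg⁻¹ atm⁻¹
[CO2*] = KH · pCO2 = 3.162×10^-2 × 833×10^-6 atm = 2.63×10^-5 mol/kg

[CO2*] = 26.3 μmol/kg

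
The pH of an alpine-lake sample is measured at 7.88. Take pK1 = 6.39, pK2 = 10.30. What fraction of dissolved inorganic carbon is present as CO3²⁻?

α₂ = 0.00367

α₂ = 1 / (1 + [H⁺]/K2 + [H⁺]²/(K1K2)) = 1 / (1 + 10^+2.42 + 10^+0.93)
   = 1 / (1 + 263.03 + 8.5114) = 1/272.54 = 0.003669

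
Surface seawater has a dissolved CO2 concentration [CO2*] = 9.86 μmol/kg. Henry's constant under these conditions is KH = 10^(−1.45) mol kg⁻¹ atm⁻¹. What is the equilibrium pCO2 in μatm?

pCO2 = 278 μatm

KH = 10^(−1.45) = 3.548×10^-2 mol kg⁻¹ atm⁻¹
pCO2 = [CO2*]/KH = 9.86×10^-6 / 3.548×10^-2 = 2.78×10^-4 atm = 278 μatm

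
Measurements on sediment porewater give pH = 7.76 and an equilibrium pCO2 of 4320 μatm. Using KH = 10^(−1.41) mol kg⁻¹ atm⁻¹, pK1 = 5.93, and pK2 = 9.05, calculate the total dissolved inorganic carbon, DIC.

[CO2*] = KH · pCO2 = 10^(−1.41) × 4320×10^-6 = 1.681×10^-4 mol/kg
α₀ = 1/(1 + K1/[H⁺] + K1K2/[H⁺]²) = 1/(1 + 10^+1.83 + 10^+0.54) = 0.01387
DIC = [CO2*]/α₀ = 1.681×10^-4 / 0.01387 = 12.1 mmol/kg

DIC = 12.1 mmol/kg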